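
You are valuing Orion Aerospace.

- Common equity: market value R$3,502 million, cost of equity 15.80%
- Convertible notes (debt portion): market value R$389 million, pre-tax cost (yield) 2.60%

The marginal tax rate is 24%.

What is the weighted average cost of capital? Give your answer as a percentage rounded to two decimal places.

14.42%

Total capital V = 3502 + 389 = 3891.
Equity: weight = 3502/3891 = 0.9000; cost = 15.8%.
Convertible notes (debt portion): weight = 389/3891 = 0.1000; after-tax cost = 2.6% × (1 − 24%) = 1.9760%.
WACC = 0.9000 × 15.8000% + 0.1000 × 1.9760% = 14.4180%.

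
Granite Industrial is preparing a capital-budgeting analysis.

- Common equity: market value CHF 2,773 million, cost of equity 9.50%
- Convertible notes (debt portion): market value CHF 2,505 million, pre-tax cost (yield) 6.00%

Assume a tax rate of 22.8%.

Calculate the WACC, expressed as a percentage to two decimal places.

Total capital V = 2773 + 2505 = 5278.
Equity: weight = 2773/5278 = 0.5254; cost = 9.5%.
Convertible notes (debt portion): weight = 2505/5278 = 0.4746; after-tax cost = 6% × (1 − 22.8%) = 4.6320%.
WACC = 0.5254 × 9.5000% + 0.4746 × 4.6320% = 7.1896%.

7.19%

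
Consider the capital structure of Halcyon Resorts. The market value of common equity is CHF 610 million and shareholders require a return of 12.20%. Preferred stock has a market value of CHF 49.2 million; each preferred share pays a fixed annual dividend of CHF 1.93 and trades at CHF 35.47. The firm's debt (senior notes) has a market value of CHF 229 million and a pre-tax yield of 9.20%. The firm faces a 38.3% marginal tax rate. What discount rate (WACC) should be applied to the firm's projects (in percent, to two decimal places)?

Cost of preferred: Rp = 1.93 / 35.47 = 5.4412%.
Total capital V = 610 + 49.2 + 229 = 888.2.
Equity: weight = 610/888.2 = 0.6868; cost = 12.2%.
Preferred: weight = 49.2/888.2 = 0.0554; cost = 5.4412%.
Senior notes: weight = 229/888.2 = 0.2578; after-tax cost = 9.2% × (1 − 38.3%) = 5.6764%.
WACC = 0.6868 × 12.2000% + 0.0554 × 5.4412% + 0.2578 × 5.6764% = 10.1437%.

10.14%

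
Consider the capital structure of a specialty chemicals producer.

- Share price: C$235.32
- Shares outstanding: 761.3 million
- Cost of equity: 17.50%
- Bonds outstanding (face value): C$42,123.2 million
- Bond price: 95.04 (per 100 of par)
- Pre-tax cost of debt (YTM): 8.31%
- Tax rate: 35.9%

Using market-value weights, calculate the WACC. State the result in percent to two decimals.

Market value of equity E = 235.32 × 761.3m = 179149.116m. Market value of debt D = 42123.2m × 95.04/100 = 40033.88928m.
Total capital V = 179149.116 + 40033.88928 = 219183.00528.
Equity: weight = 179149.116/219183.00528 = 0.8173; cost = 17.5%.
Bonds outstanding: weight = 40033.88928/219183.00528 = 0.1827; after-tax cost = 8.31% × (1 − 35.9%) = 5.3267%.
WACC = 0.8173 × 17.5000% + 0.1827 × 5.3267% = 15.2765%.

15.28%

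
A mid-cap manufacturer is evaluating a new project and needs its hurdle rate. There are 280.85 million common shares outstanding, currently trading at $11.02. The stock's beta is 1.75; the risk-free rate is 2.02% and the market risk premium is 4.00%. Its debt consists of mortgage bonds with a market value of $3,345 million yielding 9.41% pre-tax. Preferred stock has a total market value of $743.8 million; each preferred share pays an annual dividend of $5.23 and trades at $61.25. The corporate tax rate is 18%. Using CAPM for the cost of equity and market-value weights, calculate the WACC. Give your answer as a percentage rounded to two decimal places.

Cost of equity via CAPM: Re = 2.02% + 1.75 × 4.0% = 9.0200%.
Cost of preferred: Rp = 5.23 / 61.25 = 8.5388%.
Market value of equity E = 11.02 × 280.85m = 3094.967m.
Total capital V = 3094.967 + 743.8 + 3345 = 7183.767.
Equity: weight = 3094.967/7183.767 = 0.4308; cost = 9.02%.
Preferred: weight = 743.8/7183.767 = 0.1035; cost = 8.5388%.
Mortgage bonds: weight = 3345/7183.767 = 0.4656; after-tax cost = 9.41% × (1 − 18%) = 7.7162%.
WACC = 0.4308 × 9.0200% + 0.1035 × 8.5388% + 0.4656 × 7.7162% = 8.3631%.

8.36%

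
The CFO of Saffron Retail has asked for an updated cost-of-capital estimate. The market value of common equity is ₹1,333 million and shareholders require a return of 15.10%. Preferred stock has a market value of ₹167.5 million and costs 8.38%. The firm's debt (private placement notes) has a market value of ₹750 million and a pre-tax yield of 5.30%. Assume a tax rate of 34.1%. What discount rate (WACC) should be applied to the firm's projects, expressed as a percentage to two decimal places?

Total capital V = 1333 + 167.5 + 750 = 2250.5.
Equity: weight = 1333/2250.5 = 0.5923; cost = 15.1%.
Preferred: weight = 167.5/2250.5 = 0.0744; cost = 8.38%.
Private placement notes: weight = 750/2250.5 = 0.3333; after-tax cost = 5.3% × (1 − 34.1%) = 3.4927%.
WACC = 0.5923 × 15.1000% + 0.0744 × 8.3800% + 0.3333 × 3.4927% = 10.7316%.

10.73%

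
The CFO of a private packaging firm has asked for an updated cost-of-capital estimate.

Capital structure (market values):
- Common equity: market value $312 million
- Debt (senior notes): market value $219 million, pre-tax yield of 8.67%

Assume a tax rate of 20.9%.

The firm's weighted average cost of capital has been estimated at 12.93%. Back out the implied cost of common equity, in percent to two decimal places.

17.19%

Total capital V = 312 + 219 = 531.
Equity weight = 312/531 = 0.5876.
Senior notes weight = 219/531 = 0.4124.
Debt contribution = 0.4124 × 8.67% × (1 − 20.9%) = 2.8284%.
Required equity contribution = 12.93% − 2.8284% = 10.1016%.
Re = 10.1016% / 0.5876 = 17.1921%.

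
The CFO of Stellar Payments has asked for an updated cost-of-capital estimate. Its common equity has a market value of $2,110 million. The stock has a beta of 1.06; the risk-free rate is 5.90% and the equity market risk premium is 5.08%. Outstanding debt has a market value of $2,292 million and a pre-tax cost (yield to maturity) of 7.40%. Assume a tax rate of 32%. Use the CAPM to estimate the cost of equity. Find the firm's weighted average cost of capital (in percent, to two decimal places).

Cost of equity via CAPM: Re = 5.9% + 1.06 × 5.08% = 11.2848%.
Total capital V = 2110 + 2292 = 4402.
Equity: weight = 2110/4402 = 0.4793; cost = 11.2848%.
Debt: weight = 2292/4402 = 0.5207; after-tax cost = 7.4% × (1 − 32%) = 5.0320%.
WACC = 0.4793 × 11.2848% + 0.5207 × 5.0320% = 8.0291%.

8.03%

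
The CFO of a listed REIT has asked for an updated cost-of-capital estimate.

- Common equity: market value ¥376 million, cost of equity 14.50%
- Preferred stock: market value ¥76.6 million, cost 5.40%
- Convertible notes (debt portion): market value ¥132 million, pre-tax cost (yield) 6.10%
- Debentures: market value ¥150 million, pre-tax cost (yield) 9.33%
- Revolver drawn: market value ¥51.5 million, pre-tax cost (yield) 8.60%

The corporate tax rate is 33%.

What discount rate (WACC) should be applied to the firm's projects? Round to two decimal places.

Total capital V = 376 + 76.6 + 132 + 150 + 51.5 = 786.1.
Equity: weight = 376/786.1 = 0.4783; cost = 14.5%.
Preferred: weight = 76.6/786.1 = 0.0974; cost = 5.4%.
Convertible notes (debt portion): weight = 132/786.1 = 0.1679; after-tax cost = 6.1% × (1 − 33%) = 4.0870%.
Debentures: weight = 150/786.1 = 0.1908; after-tax cost = 9.33% × (1 − 33%) = 6.2511%.
Revolver drawn: weight = 51.5/786.1 = 0.0655; after-tax cost = 8.6% × (1 − 33%) = 5.7620%.
WACC = 0.4783 × 14.5000% + 0.0974 × 5.4000% + 0.1679 × 4.0870% + 0.1908 × 6.2511% + 0.0655 × 5.7620% = 9.7183%.

9.72%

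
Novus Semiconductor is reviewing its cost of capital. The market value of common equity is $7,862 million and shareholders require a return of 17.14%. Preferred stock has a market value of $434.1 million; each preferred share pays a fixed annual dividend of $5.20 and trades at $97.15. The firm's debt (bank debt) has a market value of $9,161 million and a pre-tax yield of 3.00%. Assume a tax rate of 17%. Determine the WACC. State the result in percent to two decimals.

9.16%

Cost of preferred: Rp = 5.2 / 97.15 = 5.3525%.
Total capital V = 7862 + 434.1 + 9161 = 17457.1.
Equity: weight = 7862/17457.1 = 0.4504; cost = 17.14%.
Preferred: weight = 434.1/17457.1 = 0.0249; cost = 5.3525%.
Bank debt: weight = 9161/17457.1 = 0.5248; after-tax cost = 3% × (1 − 17%) = 2.4900%.
WACC = 0.4504 × 17.1400% + 0.0249 × 5.3525% + 0.5248 × 2.4900% = 9.1590%.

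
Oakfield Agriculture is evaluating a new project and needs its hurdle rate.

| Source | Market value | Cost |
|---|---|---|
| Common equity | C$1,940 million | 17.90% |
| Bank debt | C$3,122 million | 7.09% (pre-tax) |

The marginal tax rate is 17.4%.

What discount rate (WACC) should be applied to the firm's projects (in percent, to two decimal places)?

10.47%

Total capital V = 1940 + 3122 = 5062.
Equity: weight = 1940/5062 = 0.3832; cost = 17.9%.
Bank debt: weight = 3122/5062 = 0.6168; after-tax cost = 7.09% × (1 − 17.4%) = 5.8563%.
WACC = 0.3832 × 17.9000% + 0.6168 × 5.8563% = 10.4720%.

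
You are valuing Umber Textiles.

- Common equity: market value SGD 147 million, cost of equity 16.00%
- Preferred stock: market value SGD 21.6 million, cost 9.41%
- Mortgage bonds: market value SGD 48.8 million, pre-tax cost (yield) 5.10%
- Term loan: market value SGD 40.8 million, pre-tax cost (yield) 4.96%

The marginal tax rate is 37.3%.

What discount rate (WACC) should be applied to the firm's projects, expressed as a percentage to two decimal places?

Total capital V = 147 + 21.6 + 48.8 + 40.8 = 258.2.
Equity: weight = 147/258.2 = 0.5693; cost = 16%.
Preferred: weight = 21.6/258.2 = 0.0837; cost = 9.41%.
Mortgage bonds: weight = 48.8/258.2 = 0.1890; after-tax cost = 5.1% × (1 − 37.3%) = 3.1977%.
Term loan: weight = 40.8/258.2 = 0.1580; after-tax cost = 4.96% × (1 − 37.3%) = 3.1099%.
WACC = 0.5693 × 16.0000% + 0.0837 × 9.4100% + 0.1890 × 3.1977% + 0.1580 × 3.1099% = 10.9922%.

10.99%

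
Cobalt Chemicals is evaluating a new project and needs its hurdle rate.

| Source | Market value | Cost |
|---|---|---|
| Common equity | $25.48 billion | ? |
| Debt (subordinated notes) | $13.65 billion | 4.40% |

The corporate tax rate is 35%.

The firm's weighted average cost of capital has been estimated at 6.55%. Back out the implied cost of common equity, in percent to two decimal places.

8.53%

Total capital V = 25.48 + 13.65 = 39.13.
Equity weight = 25.48/39.13 = 0.6512.
Subordinated notes weight = 13.65/39.13 = 0.3488.
Debt contribution = 0.3488 × 4.4% × (1 − 35%) = 0.9977%.
Required equity contribution = 6.55% − 0.9977% = 5.5523%.
Re = 5.5523% / 0.6512 = 8.5268%.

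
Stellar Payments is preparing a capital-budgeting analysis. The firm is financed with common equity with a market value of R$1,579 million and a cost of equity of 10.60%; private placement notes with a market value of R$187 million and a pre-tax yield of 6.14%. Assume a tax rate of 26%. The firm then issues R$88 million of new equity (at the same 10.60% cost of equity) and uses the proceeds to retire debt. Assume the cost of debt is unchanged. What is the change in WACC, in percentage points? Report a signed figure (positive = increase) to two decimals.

+0.30 pp

Current WACC:
Total capital V = 1579 + 187 = 1766.
Equity: weight = 1579/1766 = 0.8941; cost = 10.6%.
Private placement notes: weight = 187/1766 = 0.1059; after-tax cost = 6.14% × (1 − 26%) = 4.5436%.
WACC = 0.8941 × 10.6000% + 0.1059 × 4.5436% = 9.9587%.
After the change:
Total capital V = 1667 + 99 = 1766.
Equity: weight = 1667/1766 = 0.9439; cost = 10.6%.
Private placement notes: weight = 99/1766 = 0.0561; after-tax cost = 6.14% × (1 − 26%) = 4.5436%.
WACC = 0.9439 × 10.6000% + 0.0561 × 4.5436% = 10.2605%.
Change in WACC = 10.2605% − 9.9587% = 0.3018 pp.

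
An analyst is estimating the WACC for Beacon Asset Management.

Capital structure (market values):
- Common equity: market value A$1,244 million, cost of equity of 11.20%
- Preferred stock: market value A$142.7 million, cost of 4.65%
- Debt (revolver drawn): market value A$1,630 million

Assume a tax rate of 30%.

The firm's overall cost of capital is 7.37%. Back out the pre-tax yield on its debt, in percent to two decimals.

6.69%

Total capital V = 1244 + 142.7 + 1630 = 3016.7.
Equity weight = 1244/3016.7 = 0.4124.
Preferred weight = 142.7/3016.7 = 0.0473.
Revolver drawn weight = 1630/3016.7 = 0.5403.
Equity contribution = 0.4124 × 11.2% = 4.6186%.
Preferred contribution = 0.0473 × 4.65% = 0.2200%.
Remaining for debt = 7.37% − 4.8385% = 2.5315%.
Rd × (1 − 30%) × 0.5403 = 2.5315%  ⇒  Rd = 6.6930%.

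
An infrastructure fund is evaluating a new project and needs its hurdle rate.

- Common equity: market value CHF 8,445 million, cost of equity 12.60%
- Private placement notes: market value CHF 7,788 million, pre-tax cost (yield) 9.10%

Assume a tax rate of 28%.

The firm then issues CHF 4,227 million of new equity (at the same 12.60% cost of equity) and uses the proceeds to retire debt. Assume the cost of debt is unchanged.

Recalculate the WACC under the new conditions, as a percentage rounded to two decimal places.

11.27%

After the change:
Total capital V = 12672 + 3561 = 16233.
Equity: weight = 12672/16233 = 0.7806; cost = 12.6%.
Private placement notes: weight = 3561/16233 = 0.2194; after-tax cost = 9.1% × (1 − 28%) = 6.5520%.
WACC = 0.7806 × 12.6000% + 0.2194 × 6.5520% = 11.2733%.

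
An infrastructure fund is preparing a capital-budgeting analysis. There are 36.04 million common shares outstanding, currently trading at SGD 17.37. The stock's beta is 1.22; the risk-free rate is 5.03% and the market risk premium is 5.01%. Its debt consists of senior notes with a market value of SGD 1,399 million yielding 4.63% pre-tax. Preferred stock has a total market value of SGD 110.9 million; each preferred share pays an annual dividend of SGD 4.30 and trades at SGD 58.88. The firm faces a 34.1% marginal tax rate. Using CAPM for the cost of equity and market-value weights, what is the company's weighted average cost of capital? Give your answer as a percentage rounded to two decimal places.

Cost of equity via CAPM: Re = 5.03% + 1.22 × 5.01% = 11.1422%.
Cost of preferred: Rp = 4.3 / 58.88 = 7.3030%.
Market value of equity E = 17.37 × 36.04m = 626.0148m.
Total capital V = 626.0148 + 110.9 + 1399 = 2135.9148.
Equity: weight = 626.0148/2135.9148 = 0.2931; cost = 11.1422%.
Preferred: weight = 110.9/2135.9148 = 0.0519; cost = 7.303%.
Senior notes: weight = 1399/2135.9148 = 0.6550; after-tax cost = 4.63% × (1 − 34.1%) = 3.0512%.
WACC = 0.2931 × 11.1422% + 0.0519 × 7.3030% + 0.6550 × 3.0512% = 5.6433%.

5.64%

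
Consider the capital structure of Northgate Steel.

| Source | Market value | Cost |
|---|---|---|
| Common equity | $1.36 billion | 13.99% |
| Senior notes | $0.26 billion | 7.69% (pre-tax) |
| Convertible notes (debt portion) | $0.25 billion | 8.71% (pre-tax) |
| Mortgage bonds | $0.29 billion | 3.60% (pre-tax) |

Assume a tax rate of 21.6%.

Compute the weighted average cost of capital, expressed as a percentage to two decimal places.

Total capital V = 1.36 + 0.26 + 0.25 + 0.29 = 2.16.
Equity: weight = 1.36/2.16 = 0.6296; cost = 13.99%.
Senior notes: weight = 0.26/2.16 = 0.1204; after-tax cost = 7.69% × (1 − 21.6%) = 6.0290%.
Convertible notes (debt portion): weight = 0.25/2.16 = 0.1157; after-tax cost = 8.71% × (1 − 21.6%) = 6.8286%.
Mortgage bonds: weight = 0.29/2.16 = 0.1343; after-tax cost = 3.6% × (1 − 21.6%) = 2.8224%.
WACC = 0.6296 × 13.9900% + 0.1204 × 6.0290% + 0.1157 × 6.8286% + 0.1343 × 2.8224% = 10.7035%.

10.70%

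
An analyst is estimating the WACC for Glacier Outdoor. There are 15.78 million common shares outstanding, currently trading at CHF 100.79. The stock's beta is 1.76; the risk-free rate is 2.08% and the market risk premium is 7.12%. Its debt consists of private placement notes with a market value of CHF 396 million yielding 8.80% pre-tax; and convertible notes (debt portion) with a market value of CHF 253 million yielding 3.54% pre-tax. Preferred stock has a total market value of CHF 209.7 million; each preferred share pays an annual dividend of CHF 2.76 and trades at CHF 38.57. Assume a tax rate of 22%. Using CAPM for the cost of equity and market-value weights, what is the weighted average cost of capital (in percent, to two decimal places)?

Cost of equity via CAPM: Re = 2.08% + 1.76 × 7.12% = 14.6112%.
Cost of preferred: Rp = 2.76 / 38.57 = 7.1558%.
Market value of equity E = 100.79 × 15.78m = 1590.4662m.
Total capital V = 1590.4662 + 209.7 + 396 + 253 = 2449.1662.
Equity: weight = 1590.4662/2449.1662 = 0.6494; cost = 14.6112%.
Preferred: weight = 209.7/2449.1662 = 0.0856; cost = 7.1558%.
Private placement notes: weight = 396/2449.1662 = 0.1617; after-tax cost = 8.8% × (1 − 22%) = 6.8640%.
Convertible notes (debt portion): weight = 253/2449.1662 = 0.1033; after-tax cost = 3.54% × (1 − 22%) = 2.7612%.
WACC = 0.6494 × 14.6112% + 0.0856 × 7.1558% + 0.1617 × 6.8640% + 0.1033 × 2.7612% = 11.4961%.

11.50%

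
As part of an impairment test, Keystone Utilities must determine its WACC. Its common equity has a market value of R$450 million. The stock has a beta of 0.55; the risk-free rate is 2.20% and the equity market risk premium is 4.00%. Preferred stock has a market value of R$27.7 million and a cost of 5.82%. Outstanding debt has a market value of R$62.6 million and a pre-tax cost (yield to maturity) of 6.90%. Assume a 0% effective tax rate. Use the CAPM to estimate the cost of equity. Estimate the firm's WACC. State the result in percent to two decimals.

4.76%

Cost of equity via CAPM: Re = 2.2% + 0.55 × 4.0% = 4.4000%.
Total capital V = 450 + 27.7 + 62.6 = 540.3.
Equity: weight = 450/540.3 = 0.8329; cost = 4.4%.
Preferred: weight = 27.7/540.3 = 0.0513; cost = 5.82%.
Debt: weight = 62.6/540.3 = 0.1159; after-tax cost = 6.9% × (1 − 0%) = 6.9000%.
WACC = 0.8329 × 4.4000% + 0.0513 × 5.8200% + 0.1159 × 6.9000% = 4.7625%.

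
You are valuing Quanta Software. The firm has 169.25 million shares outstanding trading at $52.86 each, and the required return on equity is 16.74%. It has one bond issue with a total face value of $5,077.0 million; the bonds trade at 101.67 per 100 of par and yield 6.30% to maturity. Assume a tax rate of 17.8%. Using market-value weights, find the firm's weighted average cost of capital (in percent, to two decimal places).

Market value of equity E = 52.86 × 169.25m = 8946.555m. Market value of debt D = 5077m × 101.67/100 = 5161.7859m.
Total capital V = 8946.555 + 5161.7859 = 14108.3409.
Equity: weight = 8946.555/14108.3409 = 0.6341; cost = 16.74%.
Bonds outstanding: weight = 5161.7859/14108.3409 = 0.3659; after-tax cost = 6.3% × (1 − 17.8%) = 5.1786%.
WACC = 0.6341 × 16.7400% + 0.3659 × 5.1786% = 12.5101%.

12.51%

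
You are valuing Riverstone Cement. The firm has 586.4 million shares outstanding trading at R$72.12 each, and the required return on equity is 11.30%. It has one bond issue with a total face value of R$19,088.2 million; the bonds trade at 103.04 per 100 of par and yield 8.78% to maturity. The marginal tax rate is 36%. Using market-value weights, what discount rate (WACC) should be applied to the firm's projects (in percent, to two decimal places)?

Market value of equity E = 72.12 × 586.4m = 42291.168m. Market value of debt D = 19088.2m × 103.04/100 = 19668.48128m.
Total capital V = 42291.168 + 19668.48128 = 61959.64928.
Equity: weight = 42291.168/61959.64928 = 0.6826; cost = 11.3%.
Bonds outstanding: weight = 19668.48128/61959.64928 = 0.3174; after-tax cost = 8.78% × (1 − 36%) = 5.6192%.
WACC = 0.6826 × 11.3000% + 0.3174 × 5.6192% = 9.4967%.

9.50%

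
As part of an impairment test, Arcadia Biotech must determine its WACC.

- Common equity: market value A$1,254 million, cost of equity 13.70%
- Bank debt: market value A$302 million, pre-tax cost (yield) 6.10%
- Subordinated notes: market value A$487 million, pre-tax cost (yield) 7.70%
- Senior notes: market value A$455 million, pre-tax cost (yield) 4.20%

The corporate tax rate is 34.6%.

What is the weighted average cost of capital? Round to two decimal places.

Total capital V = 1254 + 302 + 487 + 455 = 2498.
Equity: weight = 1254/2498 = 0.5020; cost = 13.7%.
Bank debt: weight = 302/2498 = 0.1209; after-tax cost = 6.1% × (1 − 34.6%) = 3.9894%.
Subordinated notes: weight = 487/2498 = 0.1950; after-tax cost = 7.7% × (1 − 34.6%) = 5.0358%.
Senior notes: weight = 455/2498 = 0.1821; after-tax cost = 4.2% × (1 − 34.6%) = 2.7468%.
WACC = 0.5020 × 13.7000% + 0.1209 × 3.9894% + 0.1950 × 5.0358% + 0.1821 × 2.7468% = 8.8418%.

8.84%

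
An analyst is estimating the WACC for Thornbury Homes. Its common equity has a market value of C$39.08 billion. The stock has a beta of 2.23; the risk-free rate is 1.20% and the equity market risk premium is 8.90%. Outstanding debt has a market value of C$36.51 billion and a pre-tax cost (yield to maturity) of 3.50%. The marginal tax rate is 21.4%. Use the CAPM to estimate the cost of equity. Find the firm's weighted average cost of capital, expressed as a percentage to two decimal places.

Cost of equity via CAPM: Re = 1.2% + 2.23 × 8.9% = 21.0470%.
Total capital V = 39.08 + 36.51 = 75.59.
Equity: weight = 39.08/75.59 = 0.5170; cost = 21.047%.
Debt: weight = 36.51/75.59 = 0.4830; after-tax cost = 3.5% × (1 − 21.4%) = 2.7510%.
WACC = 0.5170 × 21.0470% + 0.4830 × 2.7510% = 12.2100%.

12.21%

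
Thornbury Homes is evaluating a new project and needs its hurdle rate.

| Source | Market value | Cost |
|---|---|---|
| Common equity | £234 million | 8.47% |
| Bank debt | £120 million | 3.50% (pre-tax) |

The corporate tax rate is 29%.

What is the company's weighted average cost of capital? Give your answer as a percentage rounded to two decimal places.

6.44%

Total capital V = 234 + 120 = 354.
Equity: weight = 234/354 = 0.6610; cost = 8.47%.
Bank debt: weight = 120/354 = 0.3390; after-tax cost = 3.5% × (1 − 29%) = 2.4850%.
WACC = 0.6610 × 8.4700% + 0.3390 × 2.4850% = 6.4412%.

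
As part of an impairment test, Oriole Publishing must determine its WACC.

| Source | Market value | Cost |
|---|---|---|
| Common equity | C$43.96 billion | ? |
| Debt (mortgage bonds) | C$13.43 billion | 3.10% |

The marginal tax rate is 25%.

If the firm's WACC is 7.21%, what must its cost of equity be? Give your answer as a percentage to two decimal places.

8.70%

Total capital V = 43.96 + 13.43 = 57.39.
Equity weight = 43.96/57.39 = 0.7660.
Mortgage bonds weight = 13.43/57.39 = 0.2340.
Debt contribution = 0.2340 × 3.1% × (1 − 25%) = 0.5441%.
Required equity contribution = 7.21% − 0.5441% = 6.6659%.
Re = 6.6659% / 0.7660 = 8.7024%.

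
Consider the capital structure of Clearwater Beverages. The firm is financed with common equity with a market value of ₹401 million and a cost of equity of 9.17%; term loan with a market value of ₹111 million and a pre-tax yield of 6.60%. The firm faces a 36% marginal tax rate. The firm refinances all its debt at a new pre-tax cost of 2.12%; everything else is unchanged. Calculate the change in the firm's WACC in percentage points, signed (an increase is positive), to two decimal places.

Current WACC:
Total capital V = 401 + 111 = 512.
Equity: weight = 401/512 = 0.7832; cost = 9.17%.
Term loan: weight = 111/512 = 0.2168; after-tax cost = 6.6% × (1 − 36%) = 4.2240%.
WACC = 0.7832 × 9.1700% + 0.2168 × 4.2240% = 8.0977%.
After the change:
Total capital V = 401 + 111 = 512.
Equity: weight = 401/512 = 0.7832; cost = 9.17%.
Term loan: weight = 111/512 = 0.2168; after-tax cost = 2.12% × (1 − 36%) = 1.3568%.
WACC = 0.7832 × 9.1700% + 0.2168 × 1.3568% = 7.4761%.
Change in WACC = 7.4761% − 8.0977% = -0.6216 pp.

-0.62 pp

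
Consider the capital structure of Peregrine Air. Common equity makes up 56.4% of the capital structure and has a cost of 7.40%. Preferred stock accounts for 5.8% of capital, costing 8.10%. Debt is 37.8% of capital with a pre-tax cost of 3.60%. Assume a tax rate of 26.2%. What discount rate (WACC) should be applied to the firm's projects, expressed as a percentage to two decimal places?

After-tax cost of debt = 3.6% × (1 − 26.2%) = 2.6568%.
WACC = 0.564 × 7.4000% + 0.058 × 8.1000% + 0.378 × 2.6568% = 5.6477%.

5.65%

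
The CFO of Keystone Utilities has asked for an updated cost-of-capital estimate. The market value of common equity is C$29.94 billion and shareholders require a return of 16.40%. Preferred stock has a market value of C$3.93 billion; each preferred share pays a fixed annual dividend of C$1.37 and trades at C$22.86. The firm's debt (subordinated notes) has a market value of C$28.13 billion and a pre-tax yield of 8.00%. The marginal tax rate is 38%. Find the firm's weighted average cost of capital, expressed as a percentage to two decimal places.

10.55%

Cost of preferred: Rp = 1.37 / 22.86 = 5.9930%.
Total capital V = 29.94 + 3.93 + 28.13 = 62.
Equity: weight = 29.94/62 = 0.4829; cost = 16.4%.
Preferred: weight = 3.93/62 = 0.0634; cost = 5.993%.
Subordinated notes: weight = 28.13/62 = 0.4537; after-tax cost = 8% × (1 − 38%) = 4.9600%.
WACC = 0.4829 × 16.4000% + 0.0634 × 5.9930% + 0.4537 × 4.9600% = 10.5499%.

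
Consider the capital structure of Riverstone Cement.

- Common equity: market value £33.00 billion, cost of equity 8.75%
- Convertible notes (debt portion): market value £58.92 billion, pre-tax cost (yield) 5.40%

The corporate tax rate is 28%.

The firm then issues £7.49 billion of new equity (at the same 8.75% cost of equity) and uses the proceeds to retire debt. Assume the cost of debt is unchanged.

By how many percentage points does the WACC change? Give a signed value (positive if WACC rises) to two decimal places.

Current WACC:
Total capital V = 33 + 58.92 = 91.92.
Equity: weight = 33/91.92 = 0.3590; cost = 8.75%.
Convertible notes (debt portion): weight = 58.92/91.92 = 0.6410; after-tax cost = 5.4% × (1 − 28%) = 3.8880%.
WACC = 0.3590 × 8.7500% + 0.6410 × 3.8880% = 5.6335%.
After the change:
Total capital V = 40.49 + 51.43 = 91.92.
Equity: weight = 40.49/91.92 = 0.4405; cost = 8.75%.
Convertible notes (debt portion): weight = 51.43/91.92 = 0.5595; after-tax cost = 5.4% × (1 − 28%) = 3.8880%.
WACC = 0.4405 × 8.7500% + 0.5595 × 3.8880% = 6.0297%.
Change in WACC = 6.0297% − 5.6335% = 0.3962 pp.

+0.40 pp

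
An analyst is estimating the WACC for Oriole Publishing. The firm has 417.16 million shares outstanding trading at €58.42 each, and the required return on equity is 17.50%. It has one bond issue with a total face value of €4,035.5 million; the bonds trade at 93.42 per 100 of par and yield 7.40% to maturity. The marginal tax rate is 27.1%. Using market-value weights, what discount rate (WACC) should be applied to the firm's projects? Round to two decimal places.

15.88%

Market value of equity E = 58.42 × 417.16m = 24370.4872m. Market value of debt D = 4035.5m × 93.42/100 = 3769.9641m.
Total capital V = 24370.4872 + 3769.9641 = 28140.4513.
Equity: weight = 24370.4872/28140.4513 = 0.8660; cost = 17.5%.
Bonds outstanding: weight = 3769.9641/28140.4513 = 0.1340; after-tax cost = 7.4% × (1 − 27.1%) = 5.3946%.
WACC = 0.8660 × 17.5000% + 0.1340 × 5.3946% = 15.8782%.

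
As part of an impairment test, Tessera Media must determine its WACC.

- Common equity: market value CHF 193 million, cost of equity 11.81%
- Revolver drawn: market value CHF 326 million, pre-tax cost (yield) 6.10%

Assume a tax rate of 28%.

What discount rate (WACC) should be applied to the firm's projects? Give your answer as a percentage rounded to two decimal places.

Total capital V = 193 + 326 = 519.
Equity: weight = 193/519 = 0.3719; cost = 11.81%.
Revolver drawn: weight = 326/519 = 0.6281; after-tax cost = 6.1% × (1 − 28%) = 4.3920%.
WACC = 0.3719 × 11.8100% + 0.6281 × 4.3920% = 7.1505%.

7.15%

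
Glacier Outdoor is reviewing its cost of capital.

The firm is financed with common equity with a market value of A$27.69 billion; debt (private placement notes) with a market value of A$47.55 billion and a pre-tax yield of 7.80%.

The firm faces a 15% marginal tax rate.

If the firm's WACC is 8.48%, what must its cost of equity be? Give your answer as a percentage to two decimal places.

Total capital V = 27.69 + 47.55 = 75.24.
Equity weight = 27.69/75.24 = 0.3680.
Private placement notes weight = 47.55/75.24 = 0.6320.
Debt contribution = 0.6320 × 7.8% × (1 − 15%) = 4.1900%.
Required equity contribution = 8.48% − 4.1900% = 4.2900%.
Re = 4.2900% / 0.3680 = 11.6569%.

11.66%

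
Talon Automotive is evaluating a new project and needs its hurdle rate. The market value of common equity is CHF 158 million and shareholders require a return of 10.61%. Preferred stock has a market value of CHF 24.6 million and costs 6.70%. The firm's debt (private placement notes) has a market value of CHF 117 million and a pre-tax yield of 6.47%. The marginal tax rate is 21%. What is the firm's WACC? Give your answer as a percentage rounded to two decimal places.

Total capital V = 158 + 24.6 + 117 = 299.6.
Equity: weight = 158/299.6 = 0.5274; cost = 10.61%.
Preferred: weight = 24.6/299.6 = 0.0821; cost = 6.7%.
Private placement notes: weight = 117/299.6 = 0.3905; after-tax cost = 6.47% × (1 − 21%) = 5.1113%.
WACC = 0.5274 × 10.6100% + 0.0821 × 6.7000% + 0.3905 × 5.1113% = 8.1416%.

8.14%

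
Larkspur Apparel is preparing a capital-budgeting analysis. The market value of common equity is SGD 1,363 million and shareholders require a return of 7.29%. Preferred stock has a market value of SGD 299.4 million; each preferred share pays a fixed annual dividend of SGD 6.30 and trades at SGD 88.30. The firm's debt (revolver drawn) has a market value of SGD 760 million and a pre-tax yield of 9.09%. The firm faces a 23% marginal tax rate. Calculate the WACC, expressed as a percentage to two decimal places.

Cost of preferred: Rp = 6.3 / 88.3 = 7.1348%.
Total capital V = 1363 + 299.4 + 760 = 2422.4.
Equity: weight = 1363/2422.4 = 0.5627; cost = 7.29%.
Preferred: weight = 299.4/2422.4 = 0.1236; cost = 7.1348%.
Revolver drawn: weight = 760/2422.4 = 0.3137; after-tax cost = 9.09% × (1 − 23%) = 6.9993%.
WACC = 0.5627 × 7.2900% + 0.1236 × 7.1348% + 0.3137 × 6.9993% = 7.1796%.

7.18%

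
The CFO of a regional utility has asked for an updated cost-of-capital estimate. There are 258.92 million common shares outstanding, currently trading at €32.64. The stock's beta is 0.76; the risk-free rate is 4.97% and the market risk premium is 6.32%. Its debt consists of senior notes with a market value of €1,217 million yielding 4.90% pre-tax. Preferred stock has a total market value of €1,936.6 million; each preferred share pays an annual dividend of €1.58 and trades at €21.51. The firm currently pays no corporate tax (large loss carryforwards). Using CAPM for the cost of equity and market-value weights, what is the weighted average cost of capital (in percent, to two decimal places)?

8.86%

Cost of equity via CAPM: Re = 4.97% + 0.76 × 6.32% = 9.7732%.
Cost of preferred: Rp = 1.58 / 21.51 = 7.3454%.
Market value of equity E = 32.64 × 258.92m = 8451.1488m.
Total capital V = 8451.1488 + 1936.6 + 1217 = 11604.7488.
Equity: weight = 8451.1488/11604.7488 = 0.7282; cost = 9.7732%.
Preferred: weight = 1936.6/11604.7488 = 0.1669; cost = 7.3454%.
Senior notes: weight = 1217/11604.7488 = 0.1049; after-tax cost = 4.9% × (1 − 0%) = 4.9000%.
WACC = 0.7282 × 9.7732% + 0.1669 × 7.3454% + 0.1049 × 4.9000% = 8.8570%.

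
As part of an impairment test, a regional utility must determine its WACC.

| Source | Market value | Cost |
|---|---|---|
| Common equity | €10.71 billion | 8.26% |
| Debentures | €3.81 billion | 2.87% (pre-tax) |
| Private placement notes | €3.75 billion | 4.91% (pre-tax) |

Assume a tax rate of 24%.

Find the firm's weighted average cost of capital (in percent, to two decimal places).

Total capital V = 10.71 + 3.81 + 3.75 = 18.27.
Equity: weight = 10.71/18.27 = 0.5862; cost = 8.26%.
Debentures: weight = 3.81/18.27 = 0.2085; after-tax cost = 2.87% × (1 − 24%) = 2.1812%.
Private placement notes: weight = 3.75/18.27 = 0.2053; after-tax cost = 4.91% × (1 − 24%) = 3.7316%.
WACC = 0.5862 × 8.2600% + 0.2085 × 2.1812% + 0.2053 × 3.7316% = 6.0629%.

6.06%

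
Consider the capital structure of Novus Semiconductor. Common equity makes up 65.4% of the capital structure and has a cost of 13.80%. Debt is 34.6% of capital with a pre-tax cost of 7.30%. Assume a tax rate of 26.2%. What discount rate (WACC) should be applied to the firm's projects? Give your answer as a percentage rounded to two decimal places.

After-tax cost of debt = 7.3% × (1 − 26.2%) = 5.3874%.
WACC = 0.654 × 13.8000% + 0.346 × 5.3874% = 10.8892%.

10.89%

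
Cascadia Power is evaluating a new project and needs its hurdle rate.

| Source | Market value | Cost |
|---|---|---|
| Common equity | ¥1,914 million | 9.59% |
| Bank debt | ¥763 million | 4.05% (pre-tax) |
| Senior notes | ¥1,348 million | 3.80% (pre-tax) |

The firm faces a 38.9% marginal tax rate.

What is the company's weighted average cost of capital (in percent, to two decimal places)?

Total capital V = 1914 + 763 + 1348 = 4025.
Equity: weight = 1914/4025 = 0.4755; cost = 9.59%.
Bank debt: weight = 763/4025 = 0.1896; after-tax cost = 4.05% × (1 − 38.9%) = 2.4745%.
Senior notes: weight = 1348/4025 = 0.3349; after-tax cost = 3.8% × (1 − 38.9%) = 2.3218%.
WACC = 0.4755 × 9.5900% + 0.1896 × 2.4745% + 0.3349 × 2.3218% = 5.8070%.

5.81%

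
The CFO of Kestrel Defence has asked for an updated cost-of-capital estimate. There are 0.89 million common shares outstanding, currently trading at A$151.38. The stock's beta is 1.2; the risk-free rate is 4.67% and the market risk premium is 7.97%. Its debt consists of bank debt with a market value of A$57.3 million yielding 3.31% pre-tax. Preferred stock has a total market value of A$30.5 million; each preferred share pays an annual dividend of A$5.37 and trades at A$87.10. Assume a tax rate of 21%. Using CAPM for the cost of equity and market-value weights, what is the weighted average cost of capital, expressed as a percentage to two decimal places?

Cost of equity via CAPM: Re = 4.67% + 1.2 × 7.97% = 14.2340%.
Cost of preferred: Rp = 5.37 / 87.1 = 6.1653%.
Market value of equity E = 151.38 × 0.89m = 134.7282m.
Total capital V = 134.7282 + 30.5 + 57.3 = 222.5282.
Equity: weight = 134.7282/222.5282 = 0.6054; cost = 14.234%.
Preferred: weight = 30.5/222.5282 = 0.1371; cost = 6.1653%.
Bank debt: weight = 57.3/222.5282 = 0.2575; after-tax cost = 3.31% × (1 − 21%) = 2.6149%.
WACC = 0.6054 × 14.2340% + 0.1371 × 6.1653% + 0.2575 × 2.6149% = 10.1362%.

10.14%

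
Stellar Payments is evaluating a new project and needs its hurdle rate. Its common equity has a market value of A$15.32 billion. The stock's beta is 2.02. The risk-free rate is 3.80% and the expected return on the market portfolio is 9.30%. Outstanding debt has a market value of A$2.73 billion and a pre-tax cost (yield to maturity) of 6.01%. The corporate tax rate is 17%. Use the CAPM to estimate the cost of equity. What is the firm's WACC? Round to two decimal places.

13.41%

Market risk premium = 9.3% − 3.8% = 5.5%.
Cost of equity via CAPM: Re = 3.8% + 2.02 × 5.5% = 14.9100%.
Total capital V = 15.32 + 2.73 = 18.05.
Equity: weight = 15.32/18.05 = 0.8488; cost = 14.91%.
Debt: weight = 2.73/18.05 = 0.1512; after-tax cost = 6.01% × (1 − 17%) = 4.9883%.
WACC = 0.8488 × 14.9100% + 0.1512 × 4.9883% = 13.4094%.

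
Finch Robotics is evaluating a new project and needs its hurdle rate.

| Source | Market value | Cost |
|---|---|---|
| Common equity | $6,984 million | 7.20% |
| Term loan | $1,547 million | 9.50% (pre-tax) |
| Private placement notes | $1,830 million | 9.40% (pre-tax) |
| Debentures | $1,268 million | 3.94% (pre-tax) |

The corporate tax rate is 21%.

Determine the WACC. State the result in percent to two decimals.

Total capital V = 6984 + 1547 + 1830 + 1268 = 11629.
Equity: weight = 6984/11629 = 0.6006; cost = 7.2%.
Term loan: weight = 1547/11629 = 0.1330; after-tax cost = 9.5% × (1 − 21%) = 7.5050%.
Private placement notes: weight = 1830/11629 = 0.1574; after-tax cost = 9.4% × (1 − 21%) = 7.4260%.
Debentures: weight = 1268/11629 = 0.1090; after-tax cost = 3.94% × (1 − 21%) = 3.1126%.
WACC = 0.6006 × 7.2000% + 0.1330 × 7.5050% + 0.1574 × 7.4260% + 0.1090 × 3.1126% = 6.8305%.

6.83%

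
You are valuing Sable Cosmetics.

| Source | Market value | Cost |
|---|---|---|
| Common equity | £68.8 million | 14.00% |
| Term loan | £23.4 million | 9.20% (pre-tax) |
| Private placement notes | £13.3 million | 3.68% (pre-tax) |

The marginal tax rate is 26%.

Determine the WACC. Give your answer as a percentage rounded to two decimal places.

10.98%

Total capital V = 68.8 + 23.4 + 13.3 = 105.5.
Equity: weight = 68.8/105.5 = 0.6521; cost = 14%.
Term loan: weight = 23.4/105.5 = 0.2218; after-tax cost = 9.2% × (1 − 26%) = 6.8080%.
Private placement notes: weight = 13.3/105.5 = 0.1261; after-tax cost = 3.68% × (1 − 26%) = 2.7232%.
WACC = 0.6521 × 14.0000% + 0.2218 × 6.8080% + 0.1261 × 2.7232% = 10.9832%.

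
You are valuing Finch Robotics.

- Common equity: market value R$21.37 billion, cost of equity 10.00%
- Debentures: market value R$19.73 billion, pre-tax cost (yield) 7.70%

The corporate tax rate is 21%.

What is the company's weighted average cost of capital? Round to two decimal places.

8.12%

Total capital V = 21.37 + 19.73 = 41.1.
Equity: weight = 21.37/41.1 = 0.5200; cost = 10%.
Debentures: weight = 19.73/41.1 = 0.4800; after-tax cost = 7.7% × (1 − 21%) = 6.0830%.
WACC = 0.5200 × 10.0000% + 0.4800 × 6.0830% = 8.1196%.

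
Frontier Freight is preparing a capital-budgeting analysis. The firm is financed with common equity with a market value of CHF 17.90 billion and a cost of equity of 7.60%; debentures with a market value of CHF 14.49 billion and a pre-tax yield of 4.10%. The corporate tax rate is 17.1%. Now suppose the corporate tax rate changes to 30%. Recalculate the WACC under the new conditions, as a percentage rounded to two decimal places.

After the change:
Total capital V = 17.9 + 14.49 = 32.39.
Equity: weight = 17.9/32.39 = 0.5526; cost = 7.6%.
Debentures: weight = 14.49/32.39 = 0.4474; after-tax cost = 4.1% × (1 − 30%) = 2.8700%.
WACC = 0.5526 × 7.6000% + 0.4474 × 2.8700% = 5.4840%.

5.48%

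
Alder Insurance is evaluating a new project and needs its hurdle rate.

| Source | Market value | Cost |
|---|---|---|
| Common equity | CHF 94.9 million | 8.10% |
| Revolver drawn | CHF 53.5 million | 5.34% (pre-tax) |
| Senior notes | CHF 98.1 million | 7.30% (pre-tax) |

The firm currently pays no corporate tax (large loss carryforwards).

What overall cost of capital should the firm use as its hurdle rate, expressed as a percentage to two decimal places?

Total capital V = 94.9 + 53.5 + 98.1 = 246.5.
Equity: weight = 94.9/246.5 = 0.3850; cost = 8.1%.
Revolver drawn: weight = 53.5/246.5 = 0.2170; after-tax cost = 5.34% × (1 − 0%) = 5.3400%.
Senior notes: weight = 98.1/246.5 = 0.3980; after-tax cost = 7.3% × (1 − 0%) = 7.3000%.
WACC = 0.3850 × 8.1000% + 0.2170 × 5.3400% + 0.3980 × 7.3000% = 7.1826%.

7.18%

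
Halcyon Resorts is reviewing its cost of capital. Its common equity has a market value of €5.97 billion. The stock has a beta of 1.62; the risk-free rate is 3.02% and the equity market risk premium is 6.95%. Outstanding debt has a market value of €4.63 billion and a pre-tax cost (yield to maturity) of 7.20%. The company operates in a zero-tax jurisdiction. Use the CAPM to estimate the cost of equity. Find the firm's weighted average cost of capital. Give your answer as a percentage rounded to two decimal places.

Cost of equity via CAPM: Re = 3.02% + 1.62 × 6.95% = 14.2790%.
Total capital V = 5.97 + 4.63 = 10.6.
Equity: weight = 5.97/10.6 = 0.5632; cost = 14.279%.
Debt: weight = 4.63/10.6 = 0.4368; after-tax cost = 7.2% × (1 − 0%) = 7.2000%.
WACC = 0.5632 × 14.2790% + 0.4368 × 7.2000% = 11.1869%.

11.19%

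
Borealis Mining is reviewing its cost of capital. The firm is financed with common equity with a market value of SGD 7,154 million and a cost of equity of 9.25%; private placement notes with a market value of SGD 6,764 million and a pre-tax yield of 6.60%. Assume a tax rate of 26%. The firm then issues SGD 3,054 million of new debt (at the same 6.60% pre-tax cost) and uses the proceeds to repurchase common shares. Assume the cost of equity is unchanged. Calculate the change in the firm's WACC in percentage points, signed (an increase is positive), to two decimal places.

-0.96 pp

Current WACC:
Total capital V = 7154 + 6764 = 13918.
Equity: weight = 7154/13918 = 0.5140; cost = 9.25%.
Private placement notes: weight = 6764/13918 = 0.4860; after-tax cost = 6.6% × (1 − 26%) = 4.8840%.
WACC = 0.5140 × 9.2500% + 0.4860 × 4.8840% = 7.1282%.
After the change:
Total capital V = 4100 + 9818 = 13918.
Equity: weight = 4100/13918 = 0.2946; cost = 9.25%.
Private placement notes: weight = 9818/13918 = 0.7054; after-tax cost = 6.6% × (1 − 26%) = 4.8840%.
WACC = 0.2946 × 9.2500% + 0.7054 × 4.8840% = 6.1701%.
Change in WACC = 6.1701% − 7.1282% = -0.9580 pp.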